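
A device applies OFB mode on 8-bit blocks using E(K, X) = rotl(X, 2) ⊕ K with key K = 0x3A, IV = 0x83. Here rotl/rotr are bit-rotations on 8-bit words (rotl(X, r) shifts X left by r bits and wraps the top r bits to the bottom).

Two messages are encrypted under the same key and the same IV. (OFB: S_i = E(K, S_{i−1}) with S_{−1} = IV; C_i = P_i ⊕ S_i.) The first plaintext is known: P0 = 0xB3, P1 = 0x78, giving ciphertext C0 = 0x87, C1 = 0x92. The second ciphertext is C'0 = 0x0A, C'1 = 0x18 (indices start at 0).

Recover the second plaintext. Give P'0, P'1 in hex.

In OFB with a reused IV, both messages share the same keystream S_i, so C_i ⊕ C'_i = P_i ⊕ P'_i and thus P'_i = P_i ⊕ C_i ⊕ C'_i.
P'0: 0xB3 ⊕ 0x87 ⊕ 0x0A = 0x3E.
P'1: 0x78 ⊕ 0x92 ⊕ 0x18 = 0xF2.

P'0 = 0x3E, P'1 = 0xF2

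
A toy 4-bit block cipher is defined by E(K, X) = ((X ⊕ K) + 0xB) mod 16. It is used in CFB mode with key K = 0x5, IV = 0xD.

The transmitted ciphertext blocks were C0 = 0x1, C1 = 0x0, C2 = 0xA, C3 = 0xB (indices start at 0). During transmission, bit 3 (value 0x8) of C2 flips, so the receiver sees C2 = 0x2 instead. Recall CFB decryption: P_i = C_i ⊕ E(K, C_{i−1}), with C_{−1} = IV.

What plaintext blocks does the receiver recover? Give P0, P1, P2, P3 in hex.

P0 = 0x2, P1 = 0xF, P2 = 0x2, P3 = 0x9

Only C2 changed, to 0x2. In CFB, a change in C_i flips the same bit in P_i and garbles P_{i+1}. Decrypting the received ciphertext:
P0: E(K, 0xD) = 0x3; 0x1 ⊕ 0x3 = 0x2.
P1: E(K, 0x1) = 0xF; 0x0 ⊕ 0xF = 0xF.
P2: E(K, 0x0) = 0x0; 0x2 ⊕ 0x0 = 0x2.
P3: E(K, 0x2) = 0x2; 0xB ⊕ 0x2 = 0x9.
Blocks that differ from the original plaintext: P2, P3.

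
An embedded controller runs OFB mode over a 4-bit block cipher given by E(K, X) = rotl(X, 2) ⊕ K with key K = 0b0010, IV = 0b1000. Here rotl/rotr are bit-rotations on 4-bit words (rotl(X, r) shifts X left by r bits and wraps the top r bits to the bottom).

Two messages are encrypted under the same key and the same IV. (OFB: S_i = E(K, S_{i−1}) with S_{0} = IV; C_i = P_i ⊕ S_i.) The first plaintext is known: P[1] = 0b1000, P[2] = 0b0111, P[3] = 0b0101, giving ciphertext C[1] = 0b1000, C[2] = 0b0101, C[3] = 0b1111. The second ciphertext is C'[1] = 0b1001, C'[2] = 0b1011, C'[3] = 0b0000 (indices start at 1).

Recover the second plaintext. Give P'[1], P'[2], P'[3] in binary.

In OFB with a reused IV, both messages share the same keystream S_i, so C_i ⊕ C'_i = P_i ⊕ P'_i and thus P'_i = P_i ⊕ C_i ⊕ C'_i.
P'[1]: 0b1000 ⊕ 0b1000 ⊕ 0b1001 = 0b1001.
P'[2]: 0b0111 ⊕ 0b0101 ⊕ 0b1011 = 0b1001.
P'[3]: 0b0101 ⊕ 0b1111 ⊕ 0b0000 = 0b1010.

P'[1] = 0b1001, P'[2] = 0b1001, P'[3] = 0b1010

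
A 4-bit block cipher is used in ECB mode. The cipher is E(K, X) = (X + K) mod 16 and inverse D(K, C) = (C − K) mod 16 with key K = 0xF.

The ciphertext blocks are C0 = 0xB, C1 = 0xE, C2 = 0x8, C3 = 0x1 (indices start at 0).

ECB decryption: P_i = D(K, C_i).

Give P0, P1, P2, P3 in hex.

P0: D(K, 0xB) = 0xC.
P1: D(K, 0xE) = 0xF.
P2: D(K, 0x8) = 0x9.
P3: D(K, 0x1) = 0x2.

P0 = 0xC, P1 = 0xF, P2 = 0x9, P3 = 0x2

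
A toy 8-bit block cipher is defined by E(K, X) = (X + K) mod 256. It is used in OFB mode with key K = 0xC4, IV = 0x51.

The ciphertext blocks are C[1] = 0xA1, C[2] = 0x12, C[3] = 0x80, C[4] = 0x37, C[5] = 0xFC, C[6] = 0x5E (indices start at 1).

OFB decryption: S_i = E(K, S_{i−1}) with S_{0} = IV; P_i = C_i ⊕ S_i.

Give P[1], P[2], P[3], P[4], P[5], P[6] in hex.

P[1] = 0xB4, P[2] = 0xCB, P[3] = 0x1D, P[4] = 0x56, P[5] = 0xD9, P[6] = 0xB7

P[1]: S = E(K, 0x51) = 0x15; 0xA1 ⊕ 0x15 = 0xB4.
P[2]: S = E(K, 0x15) = 0xD9; 0x12 ⊕ 0xD9 = 0xCB.
P[3]: S = E(K, 0xD9) = 0x9D; 0x80 ⊕ 0x9D = 0x1D.
P[4]: S = E(K, 0x9D) = 0x61; 0x37 ⊕ 0x61 = 0x56.
P[5]: S = E(K, 0x61) = 0x25; 0xFC ⊕ 0x25 = 0xD9.
P[6]: S = E(K, 0x25) = 0xE9; 0x5E ⊕ 0xE9 = 0xB7.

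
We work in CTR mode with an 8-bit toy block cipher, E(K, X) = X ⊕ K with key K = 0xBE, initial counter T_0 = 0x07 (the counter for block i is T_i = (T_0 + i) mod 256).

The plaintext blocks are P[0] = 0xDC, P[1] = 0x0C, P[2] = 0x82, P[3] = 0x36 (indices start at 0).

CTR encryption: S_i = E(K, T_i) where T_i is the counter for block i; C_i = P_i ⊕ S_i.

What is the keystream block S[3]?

0xB4

C[0]: T = 0x07, S = E(K, T) = 0xB9; 0xDC ⊕ 0xB9 = 0x65.
C[1]: T = 0x08, S = E(K, T) = 0xB6; 0x0C ⊕ 0xB6 = 0xBA.
C[2]: T = 0x09, S = E(K, T) = 0xB7; 0x82 ⊕ 0xB7 = 0x35.
C[3]: T = 0x0A, S = E(K, T) = 0xB4; 0x36 ⊕ 0xB4 = 0x82.
So S[3] = 0xB4.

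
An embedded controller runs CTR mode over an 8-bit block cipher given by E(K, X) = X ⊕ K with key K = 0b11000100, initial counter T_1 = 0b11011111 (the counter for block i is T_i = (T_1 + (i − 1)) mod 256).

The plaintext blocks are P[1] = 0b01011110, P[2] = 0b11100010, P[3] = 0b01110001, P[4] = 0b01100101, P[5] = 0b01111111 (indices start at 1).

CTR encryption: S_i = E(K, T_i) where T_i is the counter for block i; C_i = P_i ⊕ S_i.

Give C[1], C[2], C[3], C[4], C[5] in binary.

C[1]: T = 0b11011111, S = E(K, T) = 0b00011011; 0b01011110 ⊕ 0b00011011 = 0b01000101.
C[2]: T = 0b11100000, S = E(K, T) = 0b00100100; 0b11100010 ⊕ 0b00100100 = 0b11000110.
C[3]: T = 0b11100001, S = E(K, T) = 0b00100101; 0b01110001 ⊕ 0b00100101 = 0b01010100.
C[4]: T = 0b11100010, S = E(K, T) = 0b00100110; 0b01100101 ⊕ 0b00100110 = 0b01000011.
C[5]: T = 0b11100011, S = E(K, T) = 0b00100111; 0b01111111 ⊕ 0b00100111 = 0b01011000.

C[1] = 0b01000101, C[2] = 0b11000110, C[3] = 0b01010100, C[4] = 0b01000011, C[5] = 0b01011000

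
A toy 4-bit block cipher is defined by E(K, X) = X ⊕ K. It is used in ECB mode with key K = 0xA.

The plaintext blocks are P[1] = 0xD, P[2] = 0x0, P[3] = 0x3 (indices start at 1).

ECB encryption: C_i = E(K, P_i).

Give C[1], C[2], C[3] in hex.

C[1] = 0x7, C[2] = 0xA, C[3] = 0x9

C[1]: E(K, 0xD) = 0x7.
C[2]: E(K, 0x0) = 0xA.
C[3]: E(K, 0x3) = 0x9.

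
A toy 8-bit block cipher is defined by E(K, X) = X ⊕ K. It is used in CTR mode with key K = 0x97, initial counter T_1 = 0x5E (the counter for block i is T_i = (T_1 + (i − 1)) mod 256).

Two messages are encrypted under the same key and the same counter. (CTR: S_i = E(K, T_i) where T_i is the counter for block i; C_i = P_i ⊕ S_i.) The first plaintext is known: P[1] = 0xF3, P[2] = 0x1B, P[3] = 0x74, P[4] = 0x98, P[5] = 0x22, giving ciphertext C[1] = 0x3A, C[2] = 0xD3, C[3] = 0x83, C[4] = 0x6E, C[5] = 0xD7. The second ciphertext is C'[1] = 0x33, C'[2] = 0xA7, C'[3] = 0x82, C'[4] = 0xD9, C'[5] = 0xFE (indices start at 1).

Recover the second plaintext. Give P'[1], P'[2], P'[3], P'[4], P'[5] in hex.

In CTR with a reused counter, both messages share the same keystream S_i, so C_i ⊕ C'_i = P_i ⊕ P'_i and thus P'_i = P_i ⊕ C_i ⊕ C'_i.
P'[1]: 0xF3 ⊕ 0x3A ⊕ 0x33 = 0xFA.
P'[2]: 0x1B ⊕ 0xD3 ⊕ 0xA7 = 0x6F.
P'[3]: 0x74 ⊕ 0x83 ⊕ 0x82 = 0x75.
P'[4]: 0x98 ⊕ 0x6E ⊕ 0xD9 = 0x2F.
P'[5]: 0x22 ⊕ 0xD7 ⊕ 0xFE = 0x0B.

P'[1] = 0xFA, P'[2] = 0x6F, P'[3] = 0x75, P'[4] = 0x2F, P'[5] = 0x0B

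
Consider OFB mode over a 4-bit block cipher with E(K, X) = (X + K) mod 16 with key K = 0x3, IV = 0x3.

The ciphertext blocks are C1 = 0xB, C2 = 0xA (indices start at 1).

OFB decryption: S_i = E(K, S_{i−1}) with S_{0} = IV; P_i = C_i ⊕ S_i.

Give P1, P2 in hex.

P1 = 0xD, P2 = 0x3

P1: S = E(K, 0x3) = 0x6; 0xB ⊕ 0x6 = 0xD.
P2: S = E(K, 0x6) = 0x9; 0xA ⊕ 0x9 = 0x3.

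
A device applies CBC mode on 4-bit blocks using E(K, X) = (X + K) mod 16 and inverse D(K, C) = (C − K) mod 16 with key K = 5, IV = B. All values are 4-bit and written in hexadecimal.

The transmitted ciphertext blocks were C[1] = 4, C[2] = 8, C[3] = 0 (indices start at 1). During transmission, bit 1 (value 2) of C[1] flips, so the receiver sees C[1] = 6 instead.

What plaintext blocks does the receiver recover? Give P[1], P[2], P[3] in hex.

CBC decryption: P_i = D(K, C_i) ⊕ C_{i−1}, with C_{0} = IV.
Only C[1] changed, to 6. In CBC, a change in C_i garbles P_i and flips the same bit in P_{i+1}. Decrypting the received ciphertext:
P[1]: D(K, 6) = 1; 1 ⊕ B = A.
P[2]: D(K, 8) = 3; 3 ⊕ 6 = 5.
P[3]: D(K, 0) = B; B ⊕ 8 = 3.
Blocks that differ from the original plaintext: P[1], P[2].

P[1] = A, P[2] = 5, P[3] = 3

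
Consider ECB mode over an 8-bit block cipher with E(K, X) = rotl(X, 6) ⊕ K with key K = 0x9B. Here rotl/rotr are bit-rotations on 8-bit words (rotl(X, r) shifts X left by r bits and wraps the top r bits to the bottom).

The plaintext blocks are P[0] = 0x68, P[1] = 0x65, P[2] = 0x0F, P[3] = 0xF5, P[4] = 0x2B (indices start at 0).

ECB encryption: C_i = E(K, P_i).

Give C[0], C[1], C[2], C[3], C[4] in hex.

C[0] = 0x81, C[1] = 0xC2, C[2] = 0x58, C[3] = 0xE6, C[4] = 0x51

C[0]: E(K, 0x68) = 0x81.
C[1]: E(K, 0x65) = 0xC2.
C[2]: E(K, 0x0F) = 0x58.
C[3]: E(K, 0xF5) = 0xE6.
C[4]: E(K, 0x2B) = 0x51.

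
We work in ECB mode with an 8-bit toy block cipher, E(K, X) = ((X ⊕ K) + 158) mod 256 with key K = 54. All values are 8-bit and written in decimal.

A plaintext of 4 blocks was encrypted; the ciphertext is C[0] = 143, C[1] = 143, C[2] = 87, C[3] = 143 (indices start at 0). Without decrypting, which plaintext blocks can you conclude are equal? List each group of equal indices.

ECB encrypts each block independently with the same key, so equal ciphertext blocks imply equal plaintext blocks.
C[0] = C[1] = C[3] = 143, so P[0] = P[1] = P[3].

P[0] = P[1] = P[3]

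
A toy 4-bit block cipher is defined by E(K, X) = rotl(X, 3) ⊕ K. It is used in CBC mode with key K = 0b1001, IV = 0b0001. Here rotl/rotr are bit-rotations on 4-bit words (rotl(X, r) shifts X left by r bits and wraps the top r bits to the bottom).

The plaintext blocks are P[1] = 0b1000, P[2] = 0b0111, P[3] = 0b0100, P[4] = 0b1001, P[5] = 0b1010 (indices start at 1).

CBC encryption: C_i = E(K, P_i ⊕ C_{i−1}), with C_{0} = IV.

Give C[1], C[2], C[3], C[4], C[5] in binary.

C[1] = 0b0101, C[2] = 0b1000, C[3] = 0b1111, C[4] = 0b1010, C[5] = 0b1001

C[1]: P[1] ⊕ 0b0001 = 0b1001; E(K, 0b1001) = 0b0101.
C[2]: P[2] ⊕ 0b0101 = 0b0010; E(K, 0b0010) = 0b1000.
C[3]: P[3] ⊕ 0b1000 = 0b1100; E(K, 0b1100) = 0b1111.
C[4]: P[4] ⊕ 0b1111 = 0b0110; E(K, 0b0110) = 0b1010.
C[5]: P[5] ⊕ 0b1010 = 0b0000; E(K, 0b0000) = 0b1001.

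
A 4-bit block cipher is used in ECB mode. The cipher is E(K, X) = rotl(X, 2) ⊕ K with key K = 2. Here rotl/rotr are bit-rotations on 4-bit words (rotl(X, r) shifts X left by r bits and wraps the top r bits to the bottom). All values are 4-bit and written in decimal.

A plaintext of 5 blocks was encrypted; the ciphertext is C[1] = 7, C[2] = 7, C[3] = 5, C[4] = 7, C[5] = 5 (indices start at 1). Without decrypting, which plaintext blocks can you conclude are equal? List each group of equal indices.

P[1] = P[2] = P[4]; P[3] = P[5]

ECB encrypts each block independently with the same key, so equal ciphertext blocks imply equal plaintext blocks.
C[1] = C[2] = C[4] = 7, so P[1] = P[2] = P[4].
C[3] = C[5] = 5, so P[3] = P[5].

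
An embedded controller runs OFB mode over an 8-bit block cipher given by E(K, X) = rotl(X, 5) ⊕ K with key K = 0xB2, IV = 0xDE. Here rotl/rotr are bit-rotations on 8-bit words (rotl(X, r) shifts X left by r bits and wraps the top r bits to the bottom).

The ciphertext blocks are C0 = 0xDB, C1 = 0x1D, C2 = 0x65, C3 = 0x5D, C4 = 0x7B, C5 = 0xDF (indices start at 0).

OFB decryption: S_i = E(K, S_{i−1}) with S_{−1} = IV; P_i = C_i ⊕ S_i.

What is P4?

P0: S = E(K, 0xDE) = 0x69; 0xDB ⊕ 0x69 = 0xB2.
P1: S = E(K, 0x69) = 0x9F; 0x1D ⊕ 0x9F = 0x82.
P2: S = E(K, 0x9F) = 0x41; 0x65 ⊕ 0x41 = 0x24.
P3: S = E(K, 0x41) = 0x9A; 0x5D ⊕ 0x9A = 0xC7.
P4: S = E(K, 0x9A) = 0xE1; 0x7B ⊕ 0xE1 = 0x9A.

P4 = 0x9A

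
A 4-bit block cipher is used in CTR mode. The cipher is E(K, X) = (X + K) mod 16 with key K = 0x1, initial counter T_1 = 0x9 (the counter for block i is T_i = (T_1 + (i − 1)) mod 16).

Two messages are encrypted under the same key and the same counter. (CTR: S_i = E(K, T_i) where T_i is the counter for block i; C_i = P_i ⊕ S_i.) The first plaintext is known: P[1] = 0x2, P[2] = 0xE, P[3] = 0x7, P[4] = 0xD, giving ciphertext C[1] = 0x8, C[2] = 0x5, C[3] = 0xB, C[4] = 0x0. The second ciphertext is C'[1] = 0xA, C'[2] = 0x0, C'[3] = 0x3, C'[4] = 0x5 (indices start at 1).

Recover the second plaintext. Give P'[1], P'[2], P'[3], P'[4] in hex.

In CTR with a reused counter, both messages share the same keystream S_i, so C_i ⊕ C'_i = P_i ⊕ P'_i and thus P'_i = P_i ⊕ C_i ⊕ C'_i.
P'[1]: 0x2 ⊕ 0x8 ⊕ 0xA = 0x0.
P'[2]: 0xE ⊕ 0x5 ⊕ 0x0 = 0xB.
P'[3]: 0x7 ⊕ 0xB ⊕ 0x3 = 0xF.
P'[4]: 0xD ⊕ 0x0 ⊕ 0x5 = 0x8.

P'[1] = 0x0, P'[2] = 0xB, P'[3] = 0xF, P'[4] = 0x8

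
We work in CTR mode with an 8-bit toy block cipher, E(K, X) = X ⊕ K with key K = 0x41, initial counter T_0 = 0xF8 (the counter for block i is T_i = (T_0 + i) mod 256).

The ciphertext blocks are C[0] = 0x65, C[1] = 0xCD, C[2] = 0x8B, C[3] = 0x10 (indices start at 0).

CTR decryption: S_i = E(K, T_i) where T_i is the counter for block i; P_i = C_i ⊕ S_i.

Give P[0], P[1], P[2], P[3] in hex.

P[0]: T = 0xF8, S = E(K, T) = 0xB9; 0x65 ⊕ 0xB9 = 0xDC.
P[1]: T = 0xF9, S = E(K, T) = 0xB8; 0xCD ⊕ 0xB8 = 0x75.
P[2]: T = 0xFA, S = E(K, T) = 0xBB; 0x8B ⊕ 0xBB = 0x30.
P[3]: T = 0xFB, S = E(K, T) = 0xBA; 0x10 ⊕ 0xBA = 0xAA.

P[0] = 0xDC, P[1] = 0x75, P[2] = 0x30, P[3] = 0xAA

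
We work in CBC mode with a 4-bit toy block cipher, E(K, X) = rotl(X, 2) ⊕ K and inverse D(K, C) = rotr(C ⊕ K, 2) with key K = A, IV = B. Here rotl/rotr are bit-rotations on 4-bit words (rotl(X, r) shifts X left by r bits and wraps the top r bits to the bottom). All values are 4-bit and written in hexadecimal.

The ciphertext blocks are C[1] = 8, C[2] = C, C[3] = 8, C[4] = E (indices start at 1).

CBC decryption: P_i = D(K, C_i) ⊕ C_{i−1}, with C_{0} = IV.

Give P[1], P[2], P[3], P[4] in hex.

P[1] = 3, P[2] = 1, P[3] = 4, P[4] = 9

P[1]: D(K, 8) = 8; 8 ⊕ B = 3.
P[2]: D(K, C) = 9; 9 ⊕ 8 = 1.
P[3]: D(K, 8) = 8; 8 ⊕ C = 4.
P[4]: D(K, E) = 1; 1 ⊕ 8 = 9.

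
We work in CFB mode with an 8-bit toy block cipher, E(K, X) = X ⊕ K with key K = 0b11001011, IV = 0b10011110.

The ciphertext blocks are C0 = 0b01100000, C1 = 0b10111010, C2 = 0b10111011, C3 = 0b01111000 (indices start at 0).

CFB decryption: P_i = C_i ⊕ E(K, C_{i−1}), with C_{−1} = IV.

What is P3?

P3: E(K, 0b10111011) = 0b01110000; 0b01111000 ⊕ 0b01110000 = 0b00001000.

P3 = 0b00001000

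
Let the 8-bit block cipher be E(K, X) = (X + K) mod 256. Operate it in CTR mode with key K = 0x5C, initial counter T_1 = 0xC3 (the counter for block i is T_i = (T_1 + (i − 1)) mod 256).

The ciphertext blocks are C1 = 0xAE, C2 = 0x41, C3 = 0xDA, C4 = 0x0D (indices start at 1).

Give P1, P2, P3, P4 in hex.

P1 = 0xB1, P2 = 0x61, P3 = 0xFB, P4 = 0x2F

CTR decryption: S_i = E(K, T_i) where T_i is the counter for block i; P_i = C_i ⊕ S_i.
P1: T = 0xC3, S = E(K, T) = 0x1F; 0xAE ⊕ 0x1F = 0xB1.
P2: T = 0xC4, S = E(K, T) = 0x20; 0x41 ⊕ 0x20 = 0x61.
P3: T = 0xC5, S = E(K, T) = 0x21; 0xDA ⊕ 0x21 = 0xFB.
P4: T = 0xC6, S = E(K, T) = 0x22; 0x0D ⊕ 0x22 = 0x2F.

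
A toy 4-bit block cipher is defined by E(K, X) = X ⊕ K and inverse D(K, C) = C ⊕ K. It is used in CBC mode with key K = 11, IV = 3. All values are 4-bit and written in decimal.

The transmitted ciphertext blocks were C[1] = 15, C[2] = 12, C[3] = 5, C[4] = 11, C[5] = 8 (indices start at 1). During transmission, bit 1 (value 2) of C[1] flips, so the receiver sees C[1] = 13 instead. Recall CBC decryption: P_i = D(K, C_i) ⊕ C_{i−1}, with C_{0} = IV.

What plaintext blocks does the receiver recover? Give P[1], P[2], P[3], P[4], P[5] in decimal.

Only C[1] changed, to 13. In CBC, a change in C_i garbles P_i and flips the same bit in P_{i+1}. Decrypting the received ciphertext:
P[1]: D(K, 13) = 6; 6 ⊕ 3 = 5.
P[2]: D(K, 12) = 7; 7 ⊕ 13 = 10.
P[3]: D(K, 5) = 14; 14 ⊕ 12 = 2.
P[4]: D(K, 11) = 0; 0 ⊕ 5 = 5.
P[5]: D(K, 8) = 3; 3 ⊕ 11 = 8.
Blocks that differ from the original plaintext: P[1], P[2].

P[1] = 5, P[2] = 10, P[3] = 2, P[4] = 5, P[5] = 8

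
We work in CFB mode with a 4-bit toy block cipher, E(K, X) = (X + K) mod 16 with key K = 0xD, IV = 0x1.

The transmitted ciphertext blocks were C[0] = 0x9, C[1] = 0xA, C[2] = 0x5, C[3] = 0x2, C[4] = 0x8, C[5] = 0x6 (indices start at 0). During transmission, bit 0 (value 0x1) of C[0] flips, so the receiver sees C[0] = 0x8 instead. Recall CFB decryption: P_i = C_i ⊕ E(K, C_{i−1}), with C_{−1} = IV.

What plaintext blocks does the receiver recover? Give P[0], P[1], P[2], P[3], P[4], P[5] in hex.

Only C[0] changed, to 0x8. In CFB, a change in C_i flips the same bit in P_i and garbles P_{i+1}. Decrypting the received ciphertext:
P[0]: E(K, 0x1) = 0xE; 0x8 ⊕ 0xE = 0x6.
P[1]: E(K, 0x8) = 0x5; 0xA ⊕ 0x5 = 0xF.
P[2]: E(K, 0xA) = 0x7; 0x5 ⊕ 0x7 = 0x2.
P[3]: E(K, 0x5) = 0x2; 0x2 ⊕ 0x2 = 0x0.
P[4]: E(K, 0x2) = 0xF; 0x8 ⊕ 0xF = 0x7.
P[5]: E(K, 0x8) = 0x5; 0x6 ⊕ 0x5 = 0x3.
Blocks that differ from the original plaintext: P[0], P[1].

P[0] = 0x6, P[1] = 0xF, P[2] = 0x2, P[3] = 0x0, P[4] = 0x7, P[5] = 0x3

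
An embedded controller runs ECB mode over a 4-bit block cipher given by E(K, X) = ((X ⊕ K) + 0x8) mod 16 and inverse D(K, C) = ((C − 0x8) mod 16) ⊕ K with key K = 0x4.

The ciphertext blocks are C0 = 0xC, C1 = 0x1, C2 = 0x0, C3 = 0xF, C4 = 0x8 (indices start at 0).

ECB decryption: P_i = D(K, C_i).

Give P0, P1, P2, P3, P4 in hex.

P0 = 0x0, P1 = 0xD, P2 = 0xC, P3 = 0x3, P4 = 0x4

P0: D(K, 0xC) = 0x0.
P1: D(K, 0x1) = 0xD.
P2: D(K, 0x0) = 0xC.
P3: D(K, 0xF) = 0x3.
P4: D(K, 0x8) = 0x4.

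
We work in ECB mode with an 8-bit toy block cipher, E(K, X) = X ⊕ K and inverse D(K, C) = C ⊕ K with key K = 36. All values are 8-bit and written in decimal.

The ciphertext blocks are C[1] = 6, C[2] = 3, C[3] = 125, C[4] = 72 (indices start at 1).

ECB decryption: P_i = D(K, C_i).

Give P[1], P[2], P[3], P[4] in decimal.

P[1]: D(K, 6) = 34.
P[2]: D(K, 3) = 39.
P[3]: D(K, 125) = 89.
P[4]: D(K, 72) = 108.

P[1] = 34, P[2] = 39, P[3] = 89, P[4] = 108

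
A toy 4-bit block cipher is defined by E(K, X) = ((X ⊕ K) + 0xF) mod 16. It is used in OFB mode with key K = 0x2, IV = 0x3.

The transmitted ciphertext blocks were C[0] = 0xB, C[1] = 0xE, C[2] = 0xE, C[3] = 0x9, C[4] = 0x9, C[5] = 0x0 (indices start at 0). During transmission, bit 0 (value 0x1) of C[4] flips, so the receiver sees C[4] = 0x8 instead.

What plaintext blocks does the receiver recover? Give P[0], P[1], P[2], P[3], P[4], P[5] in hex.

OFB decryption: S_i = E(K, S_{i−1}) with S_{−1} = IV; P_i = C_i ⊕ S_i.
Only C[4] changed, to 0x8. In OFB, a change in C_i flips the same bit in P_i only; the keystream is unaffected. Decrypting the received ciphertext:
P[0]: S = E(K, 0x3) = 0x0; 0xB ⊕ 0x0 = 0xB.
P[1]: S = E(K, 0x0) = 0x1; 0xE ⊕ 0x1 = 0xF.
P[2]: S = E(K, 0x1) = 0x2; 0xE ⊕ 0x2 = 0xC.
P[3]: S = E(K, 0x2) = 0xF; 0x9 ⊕ 0xF = 0x6.
P[4]: S = E(K, 0xF) = 0xC; 0x8 ⊕ 0xC = 0x4.
P[5]: S = E(K, 0xC) = 0xD; 0x0 ⊕ 0xD = 0xD.
Blocks that differ from the original plaintext: P[4].

P[0] = 0xB, P[1] = 0xF, P[2] = 0xC, P[3] = 0x6, P[4] = 0x4, P[5] = 0xD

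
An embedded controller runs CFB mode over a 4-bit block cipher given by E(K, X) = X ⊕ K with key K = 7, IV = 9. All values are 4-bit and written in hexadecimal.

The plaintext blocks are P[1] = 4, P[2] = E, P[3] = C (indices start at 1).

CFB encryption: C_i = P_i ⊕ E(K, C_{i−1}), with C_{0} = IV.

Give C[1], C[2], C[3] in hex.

C[1] = A, C[2] = 3, C[3] = 8

C[1]: E(K, 9) = E; 4 ⊕ E = A.
C[2]: E(K, A) = D; E ⊕ D = 3.
C[3]: E(K, 3) = 4; C ⊕ 4 = 8.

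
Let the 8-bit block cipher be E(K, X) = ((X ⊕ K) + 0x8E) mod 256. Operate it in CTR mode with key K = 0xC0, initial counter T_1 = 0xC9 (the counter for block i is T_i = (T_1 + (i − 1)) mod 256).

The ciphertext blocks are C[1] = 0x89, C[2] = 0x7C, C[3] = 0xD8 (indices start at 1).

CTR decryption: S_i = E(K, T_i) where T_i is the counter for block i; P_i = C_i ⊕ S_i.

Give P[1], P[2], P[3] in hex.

P[1] = 0x1E, P[2] = 0xE4, P[3] = 0x41

P[1]: T = 0xC9, S = E(K, T) = 0x97; 0x89 ⊕ 0x97 = 0x1E.
P[2]: T = 0xCA, S = E(K, T) = 0x98; 0x7C ⊕ 0x98 = 0xE4.
P[3]: T = 0xCB, S = E(K, T) = 0x99; 0xD8 ⊕ 0x99 = 0x41.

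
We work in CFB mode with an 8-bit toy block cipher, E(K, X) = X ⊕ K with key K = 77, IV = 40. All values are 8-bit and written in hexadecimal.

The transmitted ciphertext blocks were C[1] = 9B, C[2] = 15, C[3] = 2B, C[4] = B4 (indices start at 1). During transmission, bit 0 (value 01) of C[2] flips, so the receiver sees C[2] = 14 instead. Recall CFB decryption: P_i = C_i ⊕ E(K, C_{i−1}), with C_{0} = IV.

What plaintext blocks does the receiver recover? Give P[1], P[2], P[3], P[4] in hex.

P[1] = AC, P[2] = F8, P[3] = 48, P[4] = E8

Only C[2] changed, to 14. In CFB, a change in C_i flips the same bit in P_i and garbles P_{i+1}. Decrypting the received ciphertext:
P[1]: E(K, 40) = 37; 9B ⊕ 37 = AC.
P[2]: E(K, 9B) = EC; 14 ⊕ EC = F8.
P[3]: E(K, 14) = 63; 2B ⊕ 63 = 48.
P[4]: E(K, 2B) = 5C; B4 ⊕ 5C = E8.
Blocks that differ from the original plaintext: P[2], P[3].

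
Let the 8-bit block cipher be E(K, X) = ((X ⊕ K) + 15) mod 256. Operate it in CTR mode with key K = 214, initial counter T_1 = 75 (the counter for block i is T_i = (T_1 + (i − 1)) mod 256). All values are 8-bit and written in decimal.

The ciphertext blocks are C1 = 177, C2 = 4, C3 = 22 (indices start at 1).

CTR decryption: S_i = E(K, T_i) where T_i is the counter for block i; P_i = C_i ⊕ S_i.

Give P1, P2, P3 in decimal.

P1 = 29, P2 = 173, P3 = 188

P1: T = 75, S = E(K, T) = 172; 177 ⊕ 172 = 29.
P2: T = 76, S = E(K, T) = 169; 4 ⊕ 169 = 173.
P3: T = 77, S = E(K, T) = 170; 22 ⊕ 170 = 188.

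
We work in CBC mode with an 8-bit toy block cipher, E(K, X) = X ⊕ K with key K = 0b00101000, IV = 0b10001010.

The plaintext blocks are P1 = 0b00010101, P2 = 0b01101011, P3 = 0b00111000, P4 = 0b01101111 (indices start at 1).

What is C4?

CBC encryption: C_i = E(K, P_i ⊕ C_{i−1}), with C_{0} = IV.
C1: P1 ⊕ 0b10001010 = 0b10011111; E(K, 0b10011111) = 0b10110111.
C2: P2 ⊕ 0b10110111 = 0b11011100; E(K, 0b11011100) = 0b11110100.
C3: P3 ⊕ 0b11110100 = 0b11001100; E(K, 0b11001100) = 0b11100100.
C4: P4 ⊕ 0b11100100 = 0b10001011; E(K, 0b10001011) = 0b10100011.

C4 = 0b10100011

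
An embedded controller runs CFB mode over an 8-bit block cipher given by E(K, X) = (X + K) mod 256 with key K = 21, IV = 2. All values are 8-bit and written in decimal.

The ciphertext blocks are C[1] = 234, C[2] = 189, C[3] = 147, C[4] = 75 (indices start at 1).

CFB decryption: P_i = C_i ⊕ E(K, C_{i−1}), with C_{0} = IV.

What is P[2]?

P[2] = 66

P[2]: E(K, 234) = 255; 189 ⊕ 255 = 66.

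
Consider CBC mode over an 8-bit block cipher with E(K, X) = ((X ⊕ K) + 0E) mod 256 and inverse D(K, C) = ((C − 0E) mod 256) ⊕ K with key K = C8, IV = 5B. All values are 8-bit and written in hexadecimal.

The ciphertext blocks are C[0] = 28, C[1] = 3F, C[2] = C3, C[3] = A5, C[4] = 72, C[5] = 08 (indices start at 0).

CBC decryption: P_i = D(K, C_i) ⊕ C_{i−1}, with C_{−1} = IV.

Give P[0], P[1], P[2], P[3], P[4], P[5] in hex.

P[0]: D(K, 28) = D2; D2 ⊕ 5B = 89.
P[1]: D(K, 3F) = F9; F9 ⊕ 28 = D1.
P[2]: D(K, C3) = 7D; 7D ⊕ 3F = 42.
P[3]: D(K, A5) = 5F; 5F ⊕ C3 = 9C.
P[4]: D(K, 72) = AC; AC ⊕ A5 = 09.
P[5]: D(K, 08) = 32; 32 ⊕ 72 = 40.

P[0] = 89, P[1] = D1, P[2] = 42, P[3] = 9C, P[4] = 09, P[5] = 40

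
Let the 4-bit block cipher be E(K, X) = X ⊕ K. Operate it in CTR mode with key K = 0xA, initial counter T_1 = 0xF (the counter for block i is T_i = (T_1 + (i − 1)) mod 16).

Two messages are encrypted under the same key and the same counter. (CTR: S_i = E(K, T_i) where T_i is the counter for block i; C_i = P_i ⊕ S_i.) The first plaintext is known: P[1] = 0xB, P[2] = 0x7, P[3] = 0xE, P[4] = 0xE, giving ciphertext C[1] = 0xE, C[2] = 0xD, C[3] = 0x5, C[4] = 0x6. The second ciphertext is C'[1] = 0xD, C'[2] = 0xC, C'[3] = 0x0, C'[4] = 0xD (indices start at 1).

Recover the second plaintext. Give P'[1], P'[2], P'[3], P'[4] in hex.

In CTR with a reused counter, both messages share the same keystream S_i, so C_i ⊕ C'_i = P_i ⊕ P'_i and thus P'_i = P_i ⊕ C_i ⊕ C'_i.
P'[1]: 0xB ⊕ 0xE ⊕ 0xD = 0x8.
P'[2]: 0x7 ⊕ 0xD ⊕ 0xC = 0x6.
P'[3]: 0xE ⊕ 0x5 ⊕ 0x0 = 0xB.
P'[4]: 0xE ⊕ 0x6 ⊕ 0xD = 0x5.

P'[1] = 0x8, P'[2] = 0x6, P'[3] = 0xB, P'[4] = 0x5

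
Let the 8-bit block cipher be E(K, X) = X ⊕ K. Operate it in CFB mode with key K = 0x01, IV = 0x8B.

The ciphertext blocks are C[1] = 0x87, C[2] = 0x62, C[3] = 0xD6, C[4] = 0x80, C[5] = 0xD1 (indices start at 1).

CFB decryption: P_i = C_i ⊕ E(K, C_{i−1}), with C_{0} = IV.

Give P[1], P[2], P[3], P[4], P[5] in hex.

P[1] = 0x0D, P[2] = 0xE4, P[3] = 0xB5, P[4] = 0x57, P[5] = 0x50

P[1]: E(K, 0x8B) = 0x8A; 0x87 ⊕ 0x8A = 0x0D.
P[2]: E(K, 0x87) = 0x86; 0x62 ⊕ 0x86 = 0xE4.
P[3]: E(K, 0x62) = 0x63; 0xD6 ⊕ 0x63 = 0xB5.
P[4]: E(K, 0xD6) = 0xD7; 0x80 ⊕ 0xD7 = 0x57.
P[5]: E(K, 0x80) = 0x81; 0xD1 ⊕ 0x81 = 0x50.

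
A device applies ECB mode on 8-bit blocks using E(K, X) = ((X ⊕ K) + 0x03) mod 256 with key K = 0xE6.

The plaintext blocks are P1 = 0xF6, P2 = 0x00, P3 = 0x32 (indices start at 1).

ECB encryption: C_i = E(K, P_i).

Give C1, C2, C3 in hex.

C1 = 0x13, C2 = 0xE9, C3 = 0xD7

C1: E(K, 0xF6) = 0x13.
C2: E(K, 0x00) = 0xE9.
C3: E(K, 0x32) = 0xD7.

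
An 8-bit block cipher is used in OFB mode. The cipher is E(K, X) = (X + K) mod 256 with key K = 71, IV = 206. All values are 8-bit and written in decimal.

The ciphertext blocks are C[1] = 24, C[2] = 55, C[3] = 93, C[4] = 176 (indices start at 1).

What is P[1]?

OFB decryption: S_i = E(K, S_{i−1}) with S_{0} = IV; P_i = C_i ⊕ S_i.
P[1]: S = E(K, 206) = 21; 24 ⊕ 21 = 13.

P[1] = 13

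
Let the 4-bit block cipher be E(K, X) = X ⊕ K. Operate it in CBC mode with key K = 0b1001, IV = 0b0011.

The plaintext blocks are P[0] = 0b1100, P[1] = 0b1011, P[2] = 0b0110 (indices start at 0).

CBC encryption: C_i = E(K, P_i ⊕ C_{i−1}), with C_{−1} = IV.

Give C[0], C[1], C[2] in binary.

C[0]: P[0] ⊕ 0b0011 = 0b1111; E(K, 0b1111) = 0b0110.
C[1]: P[1] ⊕ 0b0110 = 0b1101; E(K, 0b1101) = 0b0100.
C[2]: P[2] ⊕ 0b0100 = 0b0010; E(K, 0b0010) = 0b1011.

C[0] = 0b0110, C[1] = 0b0100, C[2] = 0b1011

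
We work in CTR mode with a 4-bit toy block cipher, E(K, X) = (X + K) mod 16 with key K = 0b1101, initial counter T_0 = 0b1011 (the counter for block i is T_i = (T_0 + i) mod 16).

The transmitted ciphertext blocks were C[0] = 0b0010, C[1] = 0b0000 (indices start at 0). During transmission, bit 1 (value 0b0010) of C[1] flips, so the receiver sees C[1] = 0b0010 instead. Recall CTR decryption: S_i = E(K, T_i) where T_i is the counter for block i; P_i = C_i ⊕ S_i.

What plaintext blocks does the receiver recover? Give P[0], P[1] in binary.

P[0] = 0b1010, P[1] = 0b1011

Only C[1] changed, to 0b0010. In CTR, a change in C_i flips the same bit in P_i only; the keystream is unaffected. Decrypting the received ciphertext:
P[0]: T = 0b1011, S = E(K, T) = 0b1000; 0b0010 ⊕ 0b1000 = 0b1010.
P[1]: T = 0b1100, S = E(K, T) = 0b1001; 0b0010 ⊕ 0b1001 = 0b1011.
Blocks that differ from the original plaintext: P[1].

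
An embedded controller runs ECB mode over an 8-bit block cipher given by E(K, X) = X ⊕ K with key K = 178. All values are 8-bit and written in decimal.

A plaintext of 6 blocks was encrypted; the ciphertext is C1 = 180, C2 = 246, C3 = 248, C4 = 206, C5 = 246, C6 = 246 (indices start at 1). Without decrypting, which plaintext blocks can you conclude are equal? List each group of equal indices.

ECB encrypts each block independently with the same key, so equal ciphertext blocks imply equal plaintext blocks.
C2 = C5 = C6 = 246, so P2 = P5 = P6.

P2 = P5 = P6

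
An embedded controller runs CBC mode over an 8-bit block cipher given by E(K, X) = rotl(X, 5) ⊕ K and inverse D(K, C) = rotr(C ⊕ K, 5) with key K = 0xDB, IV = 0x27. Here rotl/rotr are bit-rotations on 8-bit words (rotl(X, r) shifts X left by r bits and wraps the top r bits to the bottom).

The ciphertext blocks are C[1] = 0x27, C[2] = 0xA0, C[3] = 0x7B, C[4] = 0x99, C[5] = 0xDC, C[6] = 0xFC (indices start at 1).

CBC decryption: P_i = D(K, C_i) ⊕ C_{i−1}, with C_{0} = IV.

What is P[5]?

P[5] = 0xA1

P[5]: D(K, 0xDC) = 0x38; 0x38 ⊕ 0x99 = 0xA1.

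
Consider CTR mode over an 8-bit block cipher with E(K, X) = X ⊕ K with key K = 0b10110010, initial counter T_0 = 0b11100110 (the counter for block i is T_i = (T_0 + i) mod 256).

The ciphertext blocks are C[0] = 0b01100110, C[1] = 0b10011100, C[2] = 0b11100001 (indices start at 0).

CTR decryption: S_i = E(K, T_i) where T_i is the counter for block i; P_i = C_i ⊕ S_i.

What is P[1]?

P[1] = 0b11001001

P[1]: T = 0b11100111, S = E(K, T) = 0b01010101; 0b10011100 ⊕ 0b01010101 = 0b11001001.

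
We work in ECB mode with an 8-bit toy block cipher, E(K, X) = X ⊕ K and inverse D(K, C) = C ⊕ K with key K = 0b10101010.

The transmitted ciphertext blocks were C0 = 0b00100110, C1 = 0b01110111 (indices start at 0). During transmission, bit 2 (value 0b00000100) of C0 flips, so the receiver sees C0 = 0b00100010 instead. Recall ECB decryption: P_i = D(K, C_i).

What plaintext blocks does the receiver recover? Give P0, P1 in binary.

Only C0 changed, to 0b00100010. In ECB, a change in C_i affects only P_i. Decrypting the received ciphertext:
P0: D(K, 0b00100010) = 0b10001000.
P1: D(K, 0b01110111) = 0b11011101.
Blocks that differ from the original plaintext: P0.

P0 = 0b10001000, P1 = 0b11011101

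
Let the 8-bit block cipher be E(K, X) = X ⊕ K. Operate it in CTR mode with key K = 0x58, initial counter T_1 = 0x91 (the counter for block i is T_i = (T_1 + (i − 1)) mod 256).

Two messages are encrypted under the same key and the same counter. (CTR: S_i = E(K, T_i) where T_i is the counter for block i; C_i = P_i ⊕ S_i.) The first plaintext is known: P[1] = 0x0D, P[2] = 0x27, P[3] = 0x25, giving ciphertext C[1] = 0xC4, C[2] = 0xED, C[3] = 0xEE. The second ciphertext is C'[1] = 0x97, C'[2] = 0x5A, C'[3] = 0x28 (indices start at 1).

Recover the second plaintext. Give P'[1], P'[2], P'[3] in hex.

In CTR with a reused counter, both messages share the same keystream S_i, so C_i ⊕ C'_i = P_i ⊕ P'_i and thus P'_i = P_i ⊕ C_i ⊕ C'_i.
P'[1]: 0x0D ⊕ 0xC4 ⊕ 0x97 = 0x5E.
P'[2]: 0x27 ⊕ 0xED ⊕ 0x5A = 0x90.
P'[3]: 0x25 ⊕ 0xEE ⊕ 0x28 = 0xE3.

P'[1] = 0x5E, P'[2] = 0x90, P'[3] = 0xE3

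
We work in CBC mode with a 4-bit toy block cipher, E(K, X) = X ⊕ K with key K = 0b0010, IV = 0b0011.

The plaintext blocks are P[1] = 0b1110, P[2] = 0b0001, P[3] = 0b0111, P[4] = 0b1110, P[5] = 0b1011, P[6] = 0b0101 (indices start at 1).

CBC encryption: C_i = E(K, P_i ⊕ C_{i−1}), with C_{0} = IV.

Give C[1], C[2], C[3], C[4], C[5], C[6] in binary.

C[1] = 0b1111, C[2] = 0b1100, C[3] = 0b1001, C[4] = 0b0101, C[5] = 0b1100, C[6] = 0b1011

C[1]: P[1] ⊕ 0b0011 = 0b1101; E(K, 0b1101) = 0b1111.
C[2]: P[2] ⊕ 0b1111 = 0b1110; E(K, 0b1110) = 0b1100.
C[3]: P[3] ⊕ 0b1100 = 0b1011; E(K, 0b1011) = 0b1001.
C[4]: P[4] ⊕ 0b1001 = 0b0111; E(K, 0b0111) = 0b0101.
C[5]: P[5] ⊕ 0b0101 = 0b1110; E(K, 0b1110) = 0b1100.
C[6]: P[6] ⊕ 0b1100 = 0b1001; E(K, 0b1001) = 0b1011.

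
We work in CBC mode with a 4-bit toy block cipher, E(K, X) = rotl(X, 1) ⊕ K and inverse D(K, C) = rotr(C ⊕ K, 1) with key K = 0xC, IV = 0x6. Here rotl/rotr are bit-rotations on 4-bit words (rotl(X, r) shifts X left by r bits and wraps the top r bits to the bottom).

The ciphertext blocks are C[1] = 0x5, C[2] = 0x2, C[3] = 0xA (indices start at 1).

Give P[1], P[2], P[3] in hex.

P[1] = 0xA, P[2] = 0x2, P[3] = 0x1

CBC decryption: P_i = D(K, C_i) ⊕ C_{i−1}, with C_{0} = IV.
P[1]: D(K, 0x5) = 0xC; 0xC ⊕ 0x6 = 0xA.
P[2]: D(K, 0x2) = 0x7; 0x7 ⊕ 0x5 = 0x2.
P[3]: D(K, 0xA) = 0x3; 0x3 ⊕ 0x2 = 0x1.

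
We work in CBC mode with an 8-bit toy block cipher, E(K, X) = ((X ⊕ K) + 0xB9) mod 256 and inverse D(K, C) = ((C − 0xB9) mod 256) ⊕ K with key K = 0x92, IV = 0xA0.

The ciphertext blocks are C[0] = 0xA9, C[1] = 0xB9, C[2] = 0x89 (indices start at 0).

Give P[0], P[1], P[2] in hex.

P[0] = 0xC2, P[1] = 0x3B, P[2] = 0xFB

CBC decryption: P_i = D(K, C_i) ⊕ C_{i−1}, with C_{−1} = IV.
P[0]: D(K, 0xA9) = 0x62; 0x62 ⊕ 0xA0 = 0xC2.
P[1]: D(K, 0xB9) = 0x92; 0x92 ⊕ 0xA9 = 0x3B.
P[2]: D(K, 0x89) = 0x42; 0x42 ⊕ 0xB9 = 0xFB.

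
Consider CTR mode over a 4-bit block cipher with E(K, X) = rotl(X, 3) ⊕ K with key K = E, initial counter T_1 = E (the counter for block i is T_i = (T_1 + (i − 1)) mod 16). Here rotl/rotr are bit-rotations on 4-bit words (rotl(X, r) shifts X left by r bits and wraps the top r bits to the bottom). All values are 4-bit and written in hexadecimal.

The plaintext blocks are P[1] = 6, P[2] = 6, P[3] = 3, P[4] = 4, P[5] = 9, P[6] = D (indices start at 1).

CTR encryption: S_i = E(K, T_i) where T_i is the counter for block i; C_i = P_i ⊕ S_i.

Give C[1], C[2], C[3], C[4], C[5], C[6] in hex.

C[1] = F, C[2] = 7, C[3] = D, C[4] = 2, C[5] = 6, C[6] = A

C[1]: T = E, S = E(K, T) = 9; 6 ⊕ 9 = F.
C[2]: T = F, S = E(K, T) = 1; 6 ⊕ 1 = 7.
C[3]: T = 0, S = E(K, T) = E; 3 ⊕ E = D.
C[4]: T = 1, S = E(K, T) = 6; 4 ⊕ 6 = 2.
C[5]: T = 2, S = E(K, T) = F; 9 ⊕ F = 6.
C[6]: T = 3, S = E(K, T) = 7; D ⊕ 7 = A.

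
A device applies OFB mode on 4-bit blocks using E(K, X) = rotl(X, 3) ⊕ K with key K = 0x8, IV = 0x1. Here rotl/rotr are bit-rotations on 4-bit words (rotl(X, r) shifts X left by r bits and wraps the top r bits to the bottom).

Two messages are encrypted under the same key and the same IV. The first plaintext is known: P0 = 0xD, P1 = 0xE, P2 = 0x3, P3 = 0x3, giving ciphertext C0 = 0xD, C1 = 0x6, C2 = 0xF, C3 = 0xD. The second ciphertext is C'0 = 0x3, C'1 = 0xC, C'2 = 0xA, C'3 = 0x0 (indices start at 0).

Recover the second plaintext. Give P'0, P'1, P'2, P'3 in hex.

In OFB with a reused IV, both messages share the same keystream S_i, so C_i ⊕ C'_i = P_i ⊕ P'_i and thus P'_i = P_i ⊕ C_i ⊕ C'_i.
P'0: 0xD ⊕ 0xD ⊕ 0x3 = 0x3.
P'1: 0xE ⊕ 0x6 ⊕ 0xC = 0x4.
P'2: 0x3 ⊕ 0xF ⊕ 0xA = 0x6.
P'3: 0x3 ⊕ 0xD ⊕ 0x0 = 0xE.

P'0 = 0x3, P'1 = 0x4, P'2 = 0x6, P'3 = 0xE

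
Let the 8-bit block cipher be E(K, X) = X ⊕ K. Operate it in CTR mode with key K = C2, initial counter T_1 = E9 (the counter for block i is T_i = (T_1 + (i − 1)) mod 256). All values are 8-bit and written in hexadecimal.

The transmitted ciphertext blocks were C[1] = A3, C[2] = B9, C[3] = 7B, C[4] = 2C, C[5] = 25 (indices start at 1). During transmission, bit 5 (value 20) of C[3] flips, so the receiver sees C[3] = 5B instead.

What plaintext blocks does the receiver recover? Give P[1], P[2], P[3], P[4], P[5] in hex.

CTR decryption: S_i = E(K, T_i) where T_i is the counter for block i; P_i = C_i ⊕ S_i.
Only C[3] changed, to 5B. In CTR, a change in C_i flips the same bit in P_i only; the keystream is unaffected. Decrypting the received ciphertext:
P[1]: T = E9, S = E(K, T) = 2B; A3 ⊕ 2B = 88.
P[2]: T = EA, S = E(K, T) = 28; B9 ⊕ 28 = 91.
P[3]: T = EB, S = E(K, T) = 29; 5B ⊕ 29 = 72.
P[4]: T = EC, S = E(K, T) = 2E; 2C ⊕ 2E = 02.
P[5]: T = ED, S = E(K, T) = 2F; 25 ⊕ 2F = 0A.
Blocks that differ from the original plaintext: P[3].

P[1] = 88, P[2] = 91, P[3] = 72, P[4] = 02, P[5] = 0A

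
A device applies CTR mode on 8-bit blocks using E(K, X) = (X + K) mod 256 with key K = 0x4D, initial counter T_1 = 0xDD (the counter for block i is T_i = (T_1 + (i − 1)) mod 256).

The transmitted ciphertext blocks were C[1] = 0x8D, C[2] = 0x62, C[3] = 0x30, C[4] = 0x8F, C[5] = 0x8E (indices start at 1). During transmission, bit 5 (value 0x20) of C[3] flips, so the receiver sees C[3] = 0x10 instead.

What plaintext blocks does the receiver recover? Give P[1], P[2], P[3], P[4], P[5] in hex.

CTR decryption: S_i = E(K, T_i) where T_i is the counter for block i; P_i = C_i ⊕ S_i.
Only C[3] changed, to 0x10. In CTR, a change in C_i flips the same bit in P_i only; the keystream is unaffected. Decrypting the received ciphertext:
P[1]: T = 0xDD, S = E(K, T) = 0x2A; 0x8D ⊕ 0x2A = 0xA7.
P[2]: T = 0xDE, S = E(K, T) = 0x2B; 0x62 ⊕ 0x2B = 0x49.
P[3]: T = 0xDF, S = E(K, T) = 0x2C; 0x10 ⊕ 0x2C = 0x3C.
P[4]: T = 0xE0, S = E(K, T) = 0x2D; 0x8F ⊕ 0x2D = 0xA2.
P[5]: T = 0xE1, S = E(K, T) = 0x2E; 0x8E ⊕ 0x2E = 0xA0.
Blocks that differ from the original plaintext: P[3].

P[1] = 0xA7, P[2] = 0x49, P[3] = 0x3C, P[4] = 0xA2, P[5] = 0xA0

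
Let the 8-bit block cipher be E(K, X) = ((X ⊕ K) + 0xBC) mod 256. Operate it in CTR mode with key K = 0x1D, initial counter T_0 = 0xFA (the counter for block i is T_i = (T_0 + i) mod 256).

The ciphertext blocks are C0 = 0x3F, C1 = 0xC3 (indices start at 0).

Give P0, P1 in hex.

P0 = 0x9C, P1 = 0x61

CTR decryption: S_i = E(K, T_i) where T_i is the counter for block i; P_i = C_i ⊕ S_i.
P0: T = 0xFA, S = E(K, T) = 0xA3; 0x3F ⊕ 0xA3 = 0x9C.
P1: T = 0xFB, S = E(K, T) = 0xA2; 0xC3 ⊕ 0xA2 = 0x61.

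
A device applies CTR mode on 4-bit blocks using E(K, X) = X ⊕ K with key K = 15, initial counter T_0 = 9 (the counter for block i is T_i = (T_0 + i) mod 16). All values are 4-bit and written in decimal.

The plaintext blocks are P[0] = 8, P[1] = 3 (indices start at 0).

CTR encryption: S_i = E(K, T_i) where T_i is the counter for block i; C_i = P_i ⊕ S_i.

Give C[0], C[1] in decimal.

C[0] = 14, C[1] = 6

C[0]: T = 9, S = E(K, T) = 6; 8 ⊕ 6 = 14.
C[1]: T = 10, S = E(K, T) = 5; 3 ⊕ 5 = 6.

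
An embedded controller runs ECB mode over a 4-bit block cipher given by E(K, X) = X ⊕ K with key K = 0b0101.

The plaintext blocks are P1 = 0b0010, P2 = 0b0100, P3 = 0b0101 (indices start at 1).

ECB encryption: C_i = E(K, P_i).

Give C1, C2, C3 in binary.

C1: E(K, 0b0010) = 0b0111.
C2: E(K, 0b0100) = 0b0001.
C3: E(K, 0b0101) = 0b0000.

C1 = 0b0111, C2 = 0b0001, C3 = 0b0000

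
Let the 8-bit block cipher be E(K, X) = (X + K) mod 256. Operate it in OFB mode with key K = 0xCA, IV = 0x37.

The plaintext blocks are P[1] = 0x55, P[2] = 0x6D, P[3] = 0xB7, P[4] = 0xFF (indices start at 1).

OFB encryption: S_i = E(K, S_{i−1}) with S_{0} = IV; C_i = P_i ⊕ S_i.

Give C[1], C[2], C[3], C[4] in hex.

C[1]: S = E(K, 0x37) = 0x01; 0x55 ⊕ 0x01 = 0x54.
C[2]: S = E(K, 0x01) = 0xCB; 0x6D ⊕ 0xCB = 0xA6.
C[3]: S = E(K, 0xCB) = 0x95; 0xB7 ⊕ 0x95 = 0x22.
C[4]: S = E(K, 0x95) = 0x5F; 0xFF ⊕ 0x5F = 0xA0.

C[1] = 0x54, C[2] = 0xA6, C[3] = 0x22, C[4] = 0xA0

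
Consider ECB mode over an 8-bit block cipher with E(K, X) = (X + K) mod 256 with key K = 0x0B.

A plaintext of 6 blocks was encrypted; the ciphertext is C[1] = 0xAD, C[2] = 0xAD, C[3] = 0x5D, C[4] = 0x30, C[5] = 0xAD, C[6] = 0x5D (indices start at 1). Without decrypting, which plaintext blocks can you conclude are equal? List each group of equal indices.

P[1] = P[2] = P[5]; P[3] = P[6]

ECB encrypts each block independently with the same key, so equal ciphertext blocks imply equal plaintext blocks.
C[1] = C[2] = C[5] = 0xAD, so P[1] = P[2] = P[5].
C[3] = C[6] = 0x5D, so P[3] = P[6].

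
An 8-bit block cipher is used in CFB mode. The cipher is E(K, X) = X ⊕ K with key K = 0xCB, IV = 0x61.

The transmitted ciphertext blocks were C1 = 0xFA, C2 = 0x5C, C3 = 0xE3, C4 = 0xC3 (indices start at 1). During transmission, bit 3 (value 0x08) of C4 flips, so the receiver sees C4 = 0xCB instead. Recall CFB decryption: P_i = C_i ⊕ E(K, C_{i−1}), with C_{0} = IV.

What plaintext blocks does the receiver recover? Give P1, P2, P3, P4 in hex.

P1 = 0x50, P2 = 0x6D, P3 = 0x74, P4 = 0xE3

Only C4 changed, to 0xCB. In CFB, a change in C_i flips the same bit in P_i and garbles P_{i+1}. Decrypting the received ciphertext:
P1: E(K, 0x61) = 0xAA; 0xFA ⊕ 0xAA = 0x50.
P2: E(K, 0xFA) = 0x31; 0x5C ⊕ 0x31 = 0x6D.
P3: E(K, 0x5C) = 0x97; 0xE3 ⊕ 0x97 = 0x74.
P4: E(K, 0xE3) = 0x28; 0xCB ⊕ 0x28 = 0xE3.
Blocks that differ from the original plaintext: P4.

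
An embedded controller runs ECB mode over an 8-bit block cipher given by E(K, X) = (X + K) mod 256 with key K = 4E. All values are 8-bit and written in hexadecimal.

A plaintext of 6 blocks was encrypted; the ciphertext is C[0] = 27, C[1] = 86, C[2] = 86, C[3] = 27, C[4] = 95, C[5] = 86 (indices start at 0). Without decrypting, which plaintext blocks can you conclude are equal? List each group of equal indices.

ECB encrypts each block independently with the same key, so equal ciphertext blocks imply equal plaintext blocks.
C[0] = C[3] = 27, so P[0] = P[3].
C[1] = C[2] = C[5] = 86, so P[1] = P[2] = P[5].

P[0] = P[3]; P[1] = P[2] = P[5]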